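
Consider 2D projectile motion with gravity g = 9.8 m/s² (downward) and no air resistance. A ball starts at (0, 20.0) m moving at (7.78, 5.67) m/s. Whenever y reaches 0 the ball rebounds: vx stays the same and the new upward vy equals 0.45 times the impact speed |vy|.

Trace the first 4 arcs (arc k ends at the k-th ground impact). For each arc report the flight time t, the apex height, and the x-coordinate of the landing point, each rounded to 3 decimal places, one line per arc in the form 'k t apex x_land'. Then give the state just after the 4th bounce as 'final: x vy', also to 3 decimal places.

1 2.680 21.640 20.851
2 1.891 4.382 35.566
3 0.851 0.887 42.188
4 0.383 0.180 45.167
final: 45.167 0.845

Arc 1: start y=20.000, vy=5.670 → t=2.680, apex=21.640, x_land=20.851, impact vy=-20.595
  bounce: vy ← 0.45·20.595 = 9.268
Arc 2: start y=0.000, vy=9.268 → t=1.891, apex=4.382, x_land=35.566, impact vy=-9.268
  bounce: vy ← 0.45·9.268 = 4.170
Arc 3: start y=0.000, vy=4.170 → t=0.851, apex=0.887, x_land=42.188, impact vy=-4.170
  bounce: vy ← 0.45·4.170 = 1.877
Arc 4: start y=0.000, vy=1.877 → t=0.383, apex=0.180, x_land=45.167, impact vy=-1.877
  bounce: vy ← 0.45·1.877 = 0.845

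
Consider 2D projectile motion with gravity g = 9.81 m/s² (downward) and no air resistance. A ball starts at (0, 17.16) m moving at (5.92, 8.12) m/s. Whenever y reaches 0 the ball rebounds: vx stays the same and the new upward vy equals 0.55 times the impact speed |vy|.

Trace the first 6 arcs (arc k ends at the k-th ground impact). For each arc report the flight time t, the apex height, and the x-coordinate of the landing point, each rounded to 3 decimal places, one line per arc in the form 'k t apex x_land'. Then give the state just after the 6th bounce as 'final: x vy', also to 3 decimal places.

1 2.873 20.521 17.009
2 2.250 6.207 30.328
3 1.237 1.878 37.654
4 0.681 0.568 41.683
5 0.374 0.172 43.899
6 0.206 0.052 45.118
final: 45.118 0.555

Arc 1: start y=17.160, vy=8.120 → t=2.873, apex=20.521, x_land=17.009, impact vy=-20.065
  bounce: vy ← 0.55·20.065 = 11.036
Arc 2: start y=0.000, vy=11.036 → t=2.250, apex=6.207, x_land=30.328, impact vy=-11.036
  bounce: vy ← 0.55·11.036 = 6.070
Arc 3: start y=0.000, vy=6.070 → t=1.237, apex=1.878, x_land=37.654, impact vy=-6.070
  bounce: vy ← 0.55·6.070 = 3.338
Arc 4: start y=0.000, vy=3.338 → t=0.681, apex=0.568, x_land=41.683, impact vy=-3.338
  bounce: vy ← 0.55·3.338 = 1.836
Arc 5: start y=0.000, vy=1.836 → t=0.374, apex=0.172, x_land=43.899, impact vy=-1.836
  bounce: vy ← 0.55·1.836 = 1.010
Arc 6: start y=0.000, vy=1.010 → t=0.206, apex=0.052, x_land=45.118, impact vy=-1.010
  bounce: vy ← 0.55·1.010 = 0.555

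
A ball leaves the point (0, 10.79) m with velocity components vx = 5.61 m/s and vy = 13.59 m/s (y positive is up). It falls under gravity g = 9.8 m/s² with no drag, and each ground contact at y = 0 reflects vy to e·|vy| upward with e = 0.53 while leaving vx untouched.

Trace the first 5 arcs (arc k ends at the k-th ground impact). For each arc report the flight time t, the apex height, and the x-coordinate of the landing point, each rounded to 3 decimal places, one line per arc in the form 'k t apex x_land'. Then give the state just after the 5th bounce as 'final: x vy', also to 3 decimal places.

Arc 1: start y=10.790, vy=13.590 → t=3.418, apex=20.213, x_land=19.174, impact vy=-19.904
  bounce: vy ← 0.53·19.904 = 10.549
Arc 2: start y=0.000, vy=10.549 → t=2.153, apex=5.678, x_land=31.251, impact vy=-10.549
  bounce: vy ← 0.53·10.549 = 5.591
Arc 3: start y=0.000, vy=5.591 → t=1.141, apex=1.595, x_land=37.653, impact vy=-5.591
  bounce: vy ← 0.53·5.591 = 2.963
Arc 4: start y=0.000, vy=2.963 → t=0.605, apex=0.448, x_land=41.045, impact vy=-2.963
  bounce: vy ← 0.53·2.963 = 1.571
Arc 5: start y=0.000, vy=1.571 → t=0.321, apex=0.126, x_land=42.843, impact vy=-1.571
  bounce: vy ← 0.53·1.571 = 0.832

1 3.418 20.213 19.174
2 2.153 5.678 31.251
3 1.141 1.595 37.653
4 0.605 0.448 41.045
5 0.321 0.126 42.843
final: 42.843 0.832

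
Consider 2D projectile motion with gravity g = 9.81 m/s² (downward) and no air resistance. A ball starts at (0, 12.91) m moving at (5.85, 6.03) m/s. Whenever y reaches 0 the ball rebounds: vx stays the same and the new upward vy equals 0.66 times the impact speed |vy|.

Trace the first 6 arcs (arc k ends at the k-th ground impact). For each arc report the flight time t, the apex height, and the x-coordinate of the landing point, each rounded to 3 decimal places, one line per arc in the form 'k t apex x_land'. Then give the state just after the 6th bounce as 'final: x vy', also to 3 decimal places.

Arc 1: start y=12.910, vy=6.030 → t=2.350, apex=14.763, x_land=13.745, impact vy=-17.019
  bounce: vy ← 0.66·17.019 = 11.233
Arc 2: start y=0.000, vy=11.233 → t=2.290, apex=6.431, x_land=27.142, impact vy=-11.233
  bounce: vy ← 0.66·11.233 = 7.414
Arc 3: start y=0.000, vy=7.414 → t=1.511, apex=2.801, x_land=35.984, impact vy=-7.414
  bounce: vy ← 0.66·7.414 = 4.893
Arc 4: start y=0.000, vy=4.893 → t=0.998, apex=1.220, x_land=41.819, impact vy=-4.893
  bounce: vy ← 0.66·4.893 = 3.229
Arc 5: start y=0.000, vy=3.229 → t=0.658, apex=0.532, x_land=45.671, impact vy=-3.229
  bounce: vy ← 0.66·3.229 = 2.131
Arc 6: start y=0.000, vy=2.131 → t=0.435, apex=0.232, x_land=48.213, impact vy=-2.131
  bounce: vy ← 0.66·2.131 = 1.407

1 2.350 14.763 13.745
2 2.290 6.431 27.142
3 1.511 2.801 35.984
4 0.998 1.220 41.819
5 0.658 0.532 45.671
6 0.435 0.232 48.213
final: 48.213 1.407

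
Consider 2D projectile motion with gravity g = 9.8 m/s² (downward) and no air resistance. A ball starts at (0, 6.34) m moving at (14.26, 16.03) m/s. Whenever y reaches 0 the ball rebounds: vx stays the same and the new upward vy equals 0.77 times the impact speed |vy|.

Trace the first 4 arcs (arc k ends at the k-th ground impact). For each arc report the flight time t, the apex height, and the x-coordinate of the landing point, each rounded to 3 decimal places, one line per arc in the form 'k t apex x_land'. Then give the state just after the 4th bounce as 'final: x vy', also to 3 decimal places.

1 3.628 19.450 51.736
2 3.068 11.532 95.489
3 2.363 6.837 129.178
4 1.819 4.054 155.119
final: 155.119 6.864

Arc 1: start y=6.340, vy=16.030 → t=3.628, apex=19.450, x_land=51.736, impact vy=-19.525
  bounce: vy ← 0.77·19.525 = 15.034
Arc 2: start y=0.000, vy=15.034 → t=3.068, apex=11.532, x_land=95.489, impact vy=-15.034
  bounce: vy ← 0.77·15.034 = 11.576
Arc 3: start y=0.000, vy=11.576 → t=2.363, apex=6.837, x_land=129.178, impact vy=-11.576
  bounce: vy ← 0.77·11.576 = 8.914
Arc 4: start y=0.000, vy=8.914 → t=1.819, apex=4.054, x_land=155.119, impact vy=-8.914
  bounce: vy ← 0.77·8.914 = 6.864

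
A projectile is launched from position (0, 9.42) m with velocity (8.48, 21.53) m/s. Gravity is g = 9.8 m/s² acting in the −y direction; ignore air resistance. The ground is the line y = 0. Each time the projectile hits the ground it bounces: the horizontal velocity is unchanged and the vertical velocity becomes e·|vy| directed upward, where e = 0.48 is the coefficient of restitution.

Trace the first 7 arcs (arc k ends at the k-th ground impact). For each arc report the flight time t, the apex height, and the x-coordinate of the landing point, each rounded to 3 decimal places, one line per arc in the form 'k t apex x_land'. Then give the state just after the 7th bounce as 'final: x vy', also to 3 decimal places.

Arc 1: start y=9.420, vy=21.530 → t=4.795, apex=33.070, x_land=40.660, impact vy=-25.459
  bounce: vy ← 0.48·25.459 = 12.220
Arc 2: start y=0.000, vy=12.220 → t=2.494, apex=7.619, x_land=61.809, impact vy=-12.220
  bounce: vy ← 0.48·12.220 = 5.866
Arc 3: start y=0.000, vy=5.866 → t=1.197, apex=1.755, x_land=71.960, impact vy=-5.866
  bounce: vy ← 0.48·5.866 = 2.816
Arc 4: start y=0.000, vy=2.816 → t=0.575, apex=0.404, x_land=76.833, impact vy=-2.816
  bounce: vy ← 0.48·2.816 = 1.351
Arc 5: start y=0.000, vy=1.351 → t=0.276, apex=0.093, x_land=79.172, impact vy=-1.351
  bounce: vy ← 0.48·1.351 = 0.649
Arc 6: start y=0.000, vy=0.649 → t=0.132, apex=0.021, x_land=80.295, impact vy=-0.649
  bounce: vy ← 0.48·0.649 = 0.311
Arc 7: start y=0.000, vy=0.311 → t=0.064, apex=0.005, x_land=80.833, impact vy=-0.311
  bounce: vy ← 0.48·0.311 = 0.149

1 4.795 33.070 40.660
2 2.494 7.619 61.809
3 1.197 1.755 71.960
4 0.575 0.404 76.833
5 0.276 0.093 79.172
6 0.132 0.021 80.295
7 0.064 0.005 80.833
final: 80.833 0.149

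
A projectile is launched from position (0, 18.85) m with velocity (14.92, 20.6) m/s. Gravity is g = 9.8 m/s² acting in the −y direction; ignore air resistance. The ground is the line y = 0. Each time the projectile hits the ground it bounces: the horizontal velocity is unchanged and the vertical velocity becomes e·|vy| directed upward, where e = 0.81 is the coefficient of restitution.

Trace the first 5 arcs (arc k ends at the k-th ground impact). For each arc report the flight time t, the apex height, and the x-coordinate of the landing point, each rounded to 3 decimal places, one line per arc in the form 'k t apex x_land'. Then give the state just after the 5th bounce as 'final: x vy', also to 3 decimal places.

Arc 1: start y=18.850, vy=20.600 → t=4.977, apex=40.501, x_land=74.257, impact vy=-28.175
  bounce: vy ← 0.81·28.175 = 22.822
Arc 2: start y=0.000, vy=22.822 → t=4.657, apex=26.573, x_land=143.747, impact vy=-22.822
  bounce: vy ← 0.81·22.822 = 18.485
Arc 3: start y=0.000, vy=18.485 → t=3.773, apex=17.434, x_land=200.033, impact vy=-18.485
  bounce: vy ← 0.81·18.485 = 14.973
Arc 4: start y=0.000, vy=14.973 → t=3.056, apex=11.439, x_land=245.625, impact vy=-14.973
  bounce: vy ← 0.81·14.973 = 12.128
Arc 5: start y=0.000, vy=12.128 → t=2.475, apex=7.505, x_land=282.555, impact vy=-12.128
  bounce: vy ← 0.81·12.128 = 9.824

1 4.977 40.501 74.257
2 4.657 26.573 143.747
3 3.773 17.434 200.033
4 3.056 11.439 245.625
5 2.475 7.505 282.555
final: 282.555 9.824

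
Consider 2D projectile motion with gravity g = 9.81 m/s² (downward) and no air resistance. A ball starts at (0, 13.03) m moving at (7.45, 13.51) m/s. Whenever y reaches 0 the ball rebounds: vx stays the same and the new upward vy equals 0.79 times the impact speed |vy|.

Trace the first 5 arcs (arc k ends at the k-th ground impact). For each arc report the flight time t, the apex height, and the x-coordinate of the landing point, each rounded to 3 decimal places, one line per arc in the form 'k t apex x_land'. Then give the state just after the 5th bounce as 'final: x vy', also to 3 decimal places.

1 3.511 22.333 26.157
2 3.371 13.938 51.273
3 2.663 8.699 71.116
4 2.104 5.429 86.791
5 1.662 3.388 99.175
final: 99.175 6.441

Arc 1: start y=13.030, vy=13.510 → t=3.511, apex=22.333, x_land=26.157, impact vy=-20.932
  bounce: vy ← 0.79·20.932 = 16.537
Arc 2: start y=0.000, vy=16.537 → t=3.371, apex=13.938, x_land=51.273, impact vy=-16.537
  bounce: vy ← 0.79·16.537 = 13.064
Arc 3: start y=0.000, vy=13.064 → t=2.663, apex=8.699, x_land=71.116, impact vy=-13.064
  bounce: vy ← 0.79·13.064 = 10.321
Arc 4: start y=0.000, vy=10.321 → t=2.104, apex=5.429, x_land=86.791, impact vy=-10.321
  bounce: vy ← 0.79·10.321 = 8.153
Arc 5: start y=0.000, vy=8.153 → t=1.662, apex=3.388, x_land=99.175, impact vy=-8.153
  bounce: vy ← 0.79·8.153 = 6.441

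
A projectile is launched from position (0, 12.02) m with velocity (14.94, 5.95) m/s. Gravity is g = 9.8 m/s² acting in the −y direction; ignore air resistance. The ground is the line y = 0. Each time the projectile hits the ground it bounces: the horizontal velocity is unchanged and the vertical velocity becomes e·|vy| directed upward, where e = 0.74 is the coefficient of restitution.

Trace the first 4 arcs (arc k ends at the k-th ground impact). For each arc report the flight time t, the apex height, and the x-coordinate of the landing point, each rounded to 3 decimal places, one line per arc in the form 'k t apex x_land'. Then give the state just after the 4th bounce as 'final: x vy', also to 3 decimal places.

1 2.287 13.826 34.167
2 2.486 7.571 71.309
3 1.840 4.146 98.794
4 1.361 2.270 119.133
final: 119.133 4.936

Arc 1: start y=12.020, vy=5.950 → t=2.287, apex=13.826, x_land=34.167, impact vy=-16.462
  bounce: vy ← 0.74·16.462 = 12.182
Arc 2: start y=0.000, vy=12.182 → t=2.486, apex=7.571, x_land=71.309, impact vy=-12.182
  bounce: vy ← 0.74·12.182 = 9.015
Arc 3: start y=0.000, vy=9.015 → t=1.840, apex=4.146, x_land=98.794, impact vy=-9.015
  bounce: vy ← 0.74·9.015 = 6.671
Arc 4: start y=0.000, vy=6.671 → t=1.361, apex=2.270, x_land=119.133, impact vy=-6.671
  bounce: vy ← 0.74·6.671 = 4.936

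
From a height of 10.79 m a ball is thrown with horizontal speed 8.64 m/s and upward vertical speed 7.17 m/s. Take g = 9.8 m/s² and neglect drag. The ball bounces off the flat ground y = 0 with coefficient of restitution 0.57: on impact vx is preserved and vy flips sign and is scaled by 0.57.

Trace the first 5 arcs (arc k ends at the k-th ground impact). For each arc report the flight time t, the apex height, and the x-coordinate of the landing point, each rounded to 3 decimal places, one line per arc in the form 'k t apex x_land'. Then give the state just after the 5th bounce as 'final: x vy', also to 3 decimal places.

Arc 1: start y=10.790, vy=7.170 → t=2.386, apex=13.413, x_land=20.616, impact vy=-16.214
  bounce: vy ← 0.57·16.214 = 9.242
Arc 2: start y=0.000, vy=9.242 → t=1.886, apex=4.358, x_land=36.912, impact vy=-9.242
  bounce: vy ← 0.57·9.242 = 5.268
Arc 3: start y=0.000, vy=5.268 → t=1.075, apex=1.416, x_land=46.201, impact vy=-5.268
  bounce: vy ← 0.57·5.268 = 3.003
Arc 4: start y=0.000, vy=3.003 → t=0.613, apex=0.460, x_land=51.495, impact vy=-3.003
  bounce: vy ← 0.57·3.003 = 1.712
Arc 5: start y=0.000, vy=1.712 → t=0.349, apex=0.149, x_land=54.513, impact vy=-1.712
  bounce: vy ← 0.57·1.712 = 0.976

1 2.386 13.413 20.616
2 1.886 4.358 36.912
3 1.075 1.416 46.201
4 0.613 0.460 51.495
5 0.349 0.149 54.513
final: 54.513 0.976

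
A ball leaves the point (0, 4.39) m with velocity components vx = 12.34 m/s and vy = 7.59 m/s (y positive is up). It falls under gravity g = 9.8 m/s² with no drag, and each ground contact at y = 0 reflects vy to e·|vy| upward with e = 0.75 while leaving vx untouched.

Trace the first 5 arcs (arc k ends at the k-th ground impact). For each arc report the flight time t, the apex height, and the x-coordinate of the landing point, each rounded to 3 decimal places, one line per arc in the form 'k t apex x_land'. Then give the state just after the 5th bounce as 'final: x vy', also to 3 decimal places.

Arc 1: start y=4.390, vy=7.590 → t=1.997, apex=7.329, x_land=24.649, impact vy=-11.985
  bounce: vy ← 0.75·11.985 = 8.989
Arc 2: start y=0.000, vy=8.989 → t=1.835, apex=4.123, x_land=47.287, impact vy=-8.989
  bounce: vy ← 0.75·8.989 = 6.742
Arc 3: start y=0.000, vy=6.742 → t=1.376, apex=2.319, x_land=64.265, impact vy=-6.742
  bounce: vy ← 0.75·6.742 = 5.056
Arc 4: start y=0.000, vy=5.056 → t=1.032, apex=1.304, x_land=76.999, impact vy=-5.056
  bounce: vy ← 0.75·5.056 = 3.792
Arc 5: start y=0.000, vy=3.792 → t=0.774, apex=0.734, x_land=86.550, impact vy=-3.792
  bounce: vy ← 0.75·3.792 = 2.844

1 1.997 7.329 24.649
2 1.835 4.123 47.287
3 1.376 2.319 64.265
4 1.032 1.304 76.999
5 0.774 0.734 86.550
final: 86.550 2.844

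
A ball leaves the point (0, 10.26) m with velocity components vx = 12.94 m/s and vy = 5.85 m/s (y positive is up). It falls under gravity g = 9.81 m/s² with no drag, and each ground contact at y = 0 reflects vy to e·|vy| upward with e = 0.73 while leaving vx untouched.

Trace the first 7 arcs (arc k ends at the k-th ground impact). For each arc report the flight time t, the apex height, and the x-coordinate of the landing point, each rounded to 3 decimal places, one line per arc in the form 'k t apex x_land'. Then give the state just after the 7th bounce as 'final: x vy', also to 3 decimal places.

Arc 1: start y=10.260, vy=5.850 → t=2.161, apex=12.004, x_land=27.960, impact vy=-15.347
  bounce: vy ← 0.73·15.347 = 11.203
Arc 2: start y=0.000, vy=11.203 → t=2.284, apex=6.397, x_land=57.515, impact vy=-11.203
  bounce: vy ← 0.73·11.203 = 8.178
Arc 3: start y=0.000, vy=8.178 → t=1.667, apex=3.409, x_land=79.091, impact vy=-8.178
  bounce: vy ← 0.73·8.178 = 5.970
Arc 4: start y=0.000, vy=5.970 → t=1.217, apex=1.817, x_land=94.841, impact vy=-5.970
  bounce: vy ← 0.73·5.970 = 4.358
Arc 5: start y=0.000, vy=4.358 → t=0.889, apex=0.968, x_land=106.338, impact vy=-4.358
  bounce: vy ← 0.73·4.358 = 3.181
Arc 6: start y=0.000, vy=3.181 → t=0.649, apex=0.516, x_land=114.731, impact vy=-3.181
  bounce: vy ← 0.73·3.181 = 2.322
Arc 7: start y=0.000, vy=2.322 → t=0.473, apex=0.275, x_land=120.858, impact vy=-2.322
  bounce: vy ← 0.73·2.322 = 1.695

1 2.161 12.004 27.960
2 2.284 6.397 57.515
3 1.667 3.409 79.091
4 1.217 1.817 94.841
5 0.889 0.968 106.338
6 0.649 0.516 114.731
7 0.473 0.275 120.858
final: 120.858 1.695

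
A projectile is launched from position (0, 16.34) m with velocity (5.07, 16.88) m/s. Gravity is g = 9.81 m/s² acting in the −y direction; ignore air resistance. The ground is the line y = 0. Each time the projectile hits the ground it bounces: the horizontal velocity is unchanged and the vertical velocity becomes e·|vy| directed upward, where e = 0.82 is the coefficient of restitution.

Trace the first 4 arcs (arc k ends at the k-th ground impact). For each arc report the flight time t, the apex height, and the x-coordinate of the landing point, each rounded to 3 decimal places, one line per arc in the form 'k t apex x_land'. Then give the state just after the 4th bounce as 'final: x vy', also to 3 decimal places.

1 4.229 30.863 21.442
2 4.114 20.752 42.298
3 3.373 13.954 59.401
4 2.766 9.382 73.425
final: 73.425 11.126

Arc 1: start y=16.340, vy=16.880 → t=4.229, apex=30.863, x_land=21.442, impact vy=-24.607
  bounce: vy ← 0.82·24.607 = 20.178
Arc 2: start y=0.000, vy=20.178 → t=4.114, apex=20.752, x_land=42.298, impact vy=-20.178
  bounce: vy ← 0.82·20.178 = 16.546
Arc 3: start y=0.000, vy=16.546 → t=3.373, apex=13.954, x_land=59.401, impact vy=-16.546
  bounce: vy ← 0.82·16.546 = 13.568
Arc 4: start y=0.000, vy=13.568 → t=2.766, apex=9.382, x_land=73.425, impact vy=-13.568
  bounce: vy ← 0.82·13.568 = 11.126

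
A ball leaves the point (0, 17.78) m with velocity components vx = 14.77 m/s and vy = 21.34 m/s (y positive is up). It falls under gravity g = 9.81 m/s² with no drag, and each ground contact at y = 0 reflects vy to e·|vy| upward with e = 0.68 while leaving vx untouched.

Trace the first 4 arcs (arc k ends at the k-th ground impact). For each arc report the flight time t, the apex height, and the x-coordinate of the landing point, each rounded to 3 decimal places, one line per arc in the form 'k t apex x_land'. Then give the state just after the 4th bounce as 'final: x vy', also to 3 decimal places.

Arc 1: start y=17.780, vy=21.340 → t=5.066, apex=40.991, x_land=74.827, impact vy=-28.359
  bounce: vy ← 0.68·28.359 = 19.284
Arc 2: start y=0.000, vy=19.284 → t=3.932, apex=18.954, x_land=132.896, impact vy=-19.284
  bounce: vy ← 0.68·19.284 = 13.113
Arc 3: start y=0.000, vy=13.113 → t=2.673, apex=8.764, x_land=172.383, impact vy=-13.113
  bounce: vy ← 0.68·13.113 = 8.917
Arc 4: start y=0.000, vy=8.917 → t=1.818, apex=4.053, x_land=199.234, impact vy=-8.917
  bounce: vy ← 0.68·8.917 = 6.064

1 5.066 40.991 74.827
2 3.932 18.954 132.896
3 2.673 8.764 172.383
4 1.818 4.053 199.234
final: 199.234 6.064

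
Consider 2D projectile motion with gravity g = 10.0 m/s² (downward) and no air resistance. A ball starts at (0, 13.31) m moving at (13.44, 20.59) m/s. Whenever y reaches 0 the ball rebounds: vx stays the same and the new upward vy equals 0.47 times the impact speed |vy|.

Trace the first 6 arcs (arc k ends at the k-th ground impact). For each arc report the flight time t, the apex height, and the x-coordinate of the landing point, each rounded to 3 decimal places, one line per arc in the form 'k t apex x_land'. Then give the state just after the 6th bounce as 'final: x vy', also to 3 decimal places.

1 4.686 34.507 62.981
2 2.469 7.623 96.170
3 1.161 1.684 111.769
4 0.545 0.372 119.101
5 0.256 0.082 122.546
6 0.121 0.018 124.166
final: 124.166 0.283

Arc 1: start y=13.310, vy=20.590 → t=4.686, apex=34.507, x_land=62.981, impact vy=-26.271
  bounce: vy ← 0.47·26.271 = 12.347
Arc 2: start y=0.000, vy=12.347 → t=2.469, apex=7.623, x_land=96.170, impact vy=-12.347
  bounce: vy ← 0.47·12.347 = 5.803
Arc 3: start y=0.000, vy=5.803 → t=1.161, apex=1.684, x_land=111.769, impact vy=-5.803
  bounce: vy ← 0.47·5.803 = 2.727
Arc 4: start y=0.000, vy=2.727 → t=0.545, apex=0.372, x_land=119.101, impact vy=-2.727
  bounce: vy ← 0.47·2.727 = 1.282
Arc 5: start y=0.000, vy=1.282 → t=0.256, apex=0.082, x_land=122.546, impact vy=-1.282
  bounce: vy ← 0.47·1.282 = 0.603
Arc 6: start y=0.000, vy=0.603 → t=0.121, apex=0.018, x_land=124.166, impact vy=-0.603
  bounce: vy ← 0.47·0.603 = 0.283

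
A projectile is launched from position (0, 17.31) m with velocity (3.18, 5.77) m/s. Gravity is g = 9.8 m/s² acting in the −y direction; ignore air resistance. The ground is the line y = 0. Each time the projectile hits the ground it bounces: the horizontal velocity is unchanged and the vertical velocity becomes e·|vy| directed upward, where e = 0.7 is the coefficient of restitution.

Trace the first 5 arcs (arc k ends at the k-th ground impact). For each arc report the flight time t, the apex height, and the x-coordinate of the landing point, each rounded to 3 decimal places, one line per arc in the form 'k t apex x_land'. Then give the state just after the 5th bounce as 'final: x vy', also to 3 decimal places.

1 2.558 19.009 8.136
2 2.757 9.314 16.904
3 1.930 4.564 23.042
4 1.351 2.236 27.339
5 0.946 1.096 30.347
final: 30.347 3.244

Arc 1: start y=17.310, vy=5.770 → t=2.558, apex=19.009, x_land=8.136, impact vy=-19.302
  bounce: vy ← 0.7·19.302 = 13.511
Arc 2: start y=0.000, vy=13.511 → t=2.757, apex=9.314, x_land=16.904, impact vy=-13.511
  bounce: vy ← 0.7·13.511 = 9.458
Arc 3: start y=0.000, vy=9.458 → t=1.930, apex=4.564, x_land=23.042, impact vy=-9.458
  bounce: vy ← 0.7·9.458 = 6.621
Arc 4: start y=0.000, vy=6.621 → t=1.351, apex=2.236, x_land=27.339, impact vy=-6.621
  bounce: vy ← 0.7·6.621 = 4.634
Arc 5: start y=0.000, vy=4.634 → t=0.946, apex=1.096, x_land=30.347, impact vy=-4.634
  bounce: vy ← 0.7·4.634 = 3.244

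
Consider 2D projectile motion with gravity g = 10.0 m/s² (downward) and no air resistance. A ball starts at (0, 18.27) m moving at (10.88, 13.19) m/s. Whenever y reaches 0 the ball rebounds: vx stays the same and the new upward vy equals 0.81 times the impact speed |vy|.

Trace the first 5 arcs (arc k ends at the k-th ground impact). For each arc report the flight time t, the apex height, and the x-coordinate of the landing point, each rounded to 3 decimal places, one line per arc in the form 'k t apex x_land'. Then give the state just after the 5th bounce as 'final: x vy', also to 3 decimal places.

1 3.641 26.969 39.619
2 3.762 17.694 80.553
3 3.048 11.609 113.710
4 2.468 7.617 140.568
5 1.999 4.997 162.322
final: 162.322 8.098

Arc 1: start y=18.270, vy=13.190 → t=3.641, apex=26.969, x_land=39.619, impact vy=-23.224
  bounce: vy ← 0.81·23.224 = 18.812
Arc 2: start y=0.000, vy=18.812 → t=3.762, apex=17.694, x_land=80.553, impact vy=-18.812
  bounce: vy ← 0.81·18.812 = 15.238
Arc 3: start y=0.000, vy=15.238 → t=3.048, apex=11.609, x_land=113.710, impact vy=-15.238
  bounce: vy ← 0.81·15.238 = 12.342
Arc 4: start y=0.000, vy=12.342 → t=2.468, apex=7.617, x_land=140.568, impact vy=-12.342
  bounce: vy ← 0.81·12.342 = 9.997
Arc 5: start y=0.000, vy=9.997 → t=1.999, apex=4.997, x_land=162.322, impact vy=-9.997
  bounce: vy ← 0.81·9.997 = 8.098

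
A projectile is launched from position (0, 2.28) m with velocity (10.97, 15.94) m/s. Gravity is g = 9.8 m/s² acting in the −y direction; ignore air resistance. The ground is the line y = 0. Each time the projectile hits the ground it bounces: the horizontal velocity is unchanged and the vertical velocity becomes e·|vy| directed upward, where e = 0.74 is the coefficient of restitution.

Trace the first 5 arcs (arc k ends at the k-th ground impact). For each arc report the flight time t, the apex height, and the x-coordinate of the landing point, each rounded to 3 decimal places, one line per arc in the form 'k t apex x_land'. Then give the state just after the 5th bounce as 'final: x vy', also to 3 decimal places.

1 3.390 15.243 37.192
2 2.610 8.347 65.828
3 1.932 4.571 87.018
4 1.429 2.503 102.699
5 1.058 1.371 114.303
final: 114.303 3.836

Arc 1: start y=2.280, vy=15.940 → t=3.390, apex=15.243, x_land=37.192, impact vy=-17.285
  bounce: vy ← 0.74·17.285 = 12.791
Arc 2: start y=0.000, vy=12.791 → t=2.610, apex=8.347, x_land=65.828, impact vy=-12.791
  bounce: vy ← 0.74·12.791 = 9.465
Arc 3: start y=0.000, vy=9.465 → t=1.932, apex=4.571, x_land=87.018, impact vy=-9.465
  bounce: vy ← 0.74·9.465 = 7.004
Arc 4: start y=0.000, vy=7.004 → t=1.429, apex=2.503, x_land=102.699, impact vy=-7.004
  bounce: vy ← 0.74·7.004 = 5.183
Arc 5: start y=0.000, vy=5.183 → t=1.058, apex=1.371, x_land=114.303, impact vy=-5.183
  bounce: vy ← 0.74·5.183 = 3.836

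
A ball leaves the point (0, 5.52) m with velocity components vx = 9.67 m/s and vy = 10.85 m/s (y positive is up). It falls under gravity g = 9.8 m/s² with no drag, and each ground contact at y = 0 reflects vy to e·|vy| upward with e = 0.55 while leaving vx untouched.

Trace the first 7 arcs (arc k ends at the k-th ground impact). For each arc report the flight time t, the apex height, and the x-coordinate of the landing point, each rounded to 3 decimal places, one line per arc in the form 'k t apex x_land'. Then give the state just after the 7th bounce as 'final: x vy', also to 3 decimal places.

1 2.641 11.526 25.537
2 1.687 3.487 41.851
3 0.928 1.055 50.824
4 0.510 0.319 55.759
5 0.281 0.097 58.473
6 0.154 0.029 59.966
7 0.085 0.009 60.787
final: 60.787 0.229

Arc 1: start y=5.520, vy=10.850 → t=2.641, apex=11.526, x_land=25.537, impact vy=-15.030
  bounce: vy ← 0.55·15.030 = 8.267
Arc 2: start y=0.000, vy=8.267 → t=1.687, apex=3.487, x_land=41.851, impact vy=-8.267
  bounce: vy ← 0.55·8.267 = 4.547
Arc 3: start y=0.000, vy=4.547 → t=0.928, apex=1.055, x_land=50.824, impact vy=-4.547
  bounce: vy ← 0.55·4.547 = 2.501
Arc 4: start y=0.000, vy=2.501 → t=0.510, apex=0.319, x_land=55.759, impact vy=-2.501
  bounce: vy ← 0.55·2.501 = 1.375
Arc 5: start y=0.000, vy=1.375 → t=0.281, apex=0.097, x_land=58.473, impact vy=-1.375
  bounce: vy ← 0.55·1.375 = 0.756
Arc 6: start y=0.000, vy=0.756 → t=0.154, apex=0.029, x_land=59.966, impact vy=-0.756
  bounce: vy ← 0.55·0.756 = 0.416
Arc 7: start y=0.000, vy=0.416 → t=0.085, apex=0.009, x_land=60.787, impact vy=-0.416
  bounce: vy ← 0.55·0.416 = 0.229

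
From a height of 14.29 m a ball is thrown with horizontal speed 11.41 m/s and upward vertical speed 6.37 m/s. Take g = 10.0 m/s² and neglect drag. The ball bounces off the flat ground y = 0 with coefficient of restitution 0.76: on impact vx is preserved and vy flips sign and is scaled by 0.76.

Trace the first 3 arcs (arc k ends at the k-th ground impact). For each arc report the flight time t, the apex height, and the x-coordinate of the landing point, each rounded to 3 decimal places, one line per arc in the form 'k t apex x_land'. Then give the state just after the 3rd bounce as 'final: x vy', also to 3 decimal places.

1 2.444 16.319 27.881
2 2.746 9.426 59.213
3 2.087 5.444 83.026
final: 83.026 7.930

Arc 1: start y=14.290, vy=6.370 → t=2.444, apex=16.319, x_land=27.881, impact vy=-18.066
  bounce: vy ← 0.76·18.066 = 13.730
Arc 2: start y=0.000, vy=13.730 → t=2.746, apex=9.426, x_land=59.213, impact vy=-13.730
  bounce: vy ← 0.76·13.730 = 10.435
Arc 3: start y=0.000, vy=10.435 → t=2.087, apex=5.444, x_land=83.026, impact vy=-10.435
  bounce: vy ← 0.76·10.435 = 7.930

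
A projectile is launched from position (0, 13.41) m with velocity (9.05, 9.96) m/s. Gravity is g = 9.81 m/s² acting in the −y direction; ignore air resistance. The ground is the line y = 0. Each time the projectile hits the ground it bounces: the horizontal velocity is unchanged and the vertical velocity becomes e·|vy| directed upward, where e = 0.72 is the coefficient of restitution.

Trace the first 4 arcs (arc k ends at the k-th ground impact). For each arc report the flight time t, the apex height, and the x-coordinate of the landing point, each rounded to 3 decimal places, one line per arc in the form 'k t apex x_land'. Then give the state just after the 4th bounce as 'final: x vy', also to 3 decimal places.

1 2.956 18.466 26.748
2 2.794 9.573 52.034
3 2.012 4.963 70.240
4 1.448 2.573 83.348
final: 83.348 5.115

Arc 1: start y=13.410, vy=9.960 → t=2.956, apex=18.466, x_land=26.748, impact vy=-19.034
  bounce: vy ← 0.72·19.034 = 13.705
Arc 2: start y=0.000, vy=13.705 → t=2.794, apex=9.573, x_land=52.034, impact vy=-13.705
  bounce: vy ← 0.72·13.705 = 9.867
Arc 3: start y=0.000, vy=9.867 → t=2.012, apex=4.963, x_land=70.240, impact vy=-9.867
  bounce: vy ← 0.72·9.867 = 7.105
Arc 4: start y=0.000, vy=7.105 → t=1.448, apex=2.573, x_land=83.348, impact vy=-7.105
  bounce: vy ← 0.72·7.105 = 5.115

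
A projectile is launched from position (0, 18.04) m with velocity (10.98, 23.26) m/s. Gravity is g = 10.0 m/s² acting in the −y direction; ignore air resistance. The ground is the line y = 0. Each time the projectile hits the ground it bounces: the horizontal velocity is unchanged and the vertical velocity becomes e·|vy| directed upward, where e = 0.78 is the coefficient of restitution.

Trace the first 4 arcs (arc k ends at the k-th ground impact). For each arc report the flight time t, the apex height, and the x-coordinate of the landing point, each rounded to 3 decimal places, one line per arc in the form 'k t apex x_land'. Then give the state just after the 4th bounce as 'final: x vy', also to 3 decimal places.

1 5.329 45.091 58.513
2 4.685 27.434 109.951
3 3.654 16.691 150.074
4 2.850 10.155 181.369
final: 181.369 11.116

Arc 1: start y=18.040, vy=23.260 → t=5.329, apex=45.091, x_land=58.513, impact vy=-30.030
  bounce: vy ← 0.78·30.030 = 23.424
Arc 2: start y=0.000, vy=23.424 → t=4.685, apex=27.434, x_land=109.951, impact vy=-23.424
  bounce: vy ← 0.78·23.424 = 18.271
Arc 3: start y=0.000, vy=18.271 → t=3.654, apex=16.691, x_land=150.074, impact vy=-18.271
  bounce: vy ← 0.78·18.271 = 14.251
Arc 4: start y=0.000, vy=14.251 → t=2.850, apex=10.155, x_land=181.369, impact vy=-14.251
  bounce: vy ← 0.78·14.251 = 11.116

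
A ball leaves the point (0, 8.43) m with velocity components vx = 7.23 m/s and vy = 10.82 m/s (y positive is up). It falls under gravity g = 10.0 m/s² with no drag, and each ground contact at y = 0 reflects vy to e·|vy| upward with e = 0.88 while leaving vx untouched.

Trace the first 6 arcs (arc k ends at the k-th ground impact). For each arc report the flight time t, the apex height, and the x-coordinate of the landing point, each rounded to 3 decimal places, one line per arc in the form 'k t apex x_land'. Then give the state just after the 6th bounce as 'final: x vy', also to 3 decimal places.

Arc 1: start y=8.430, vy=10.820 → t=2.772, apex=14.284, x_land=20.043, impact vy=-16.902
  bounce: vy ← 0.88·16.902 = 14.874
Arc 2: start y=0.000, vy=14.874 → t=2.975, apex=11.061, x_land=41.550, impact vy=-14.874
  bounce: vy ← 0.88·14.874 = 13.089
Arc 3: start y=0.000, vy=13.089 → t=2.618, apex=8.566, x_land=60.477, impact vy=-13.089
  bounce: vy ← 0.88·13.089 = 11.518
Arc 4: start y=0.000, vy=11.518 → t=2.304, apex=6.633, x_land=77.132, impact vy=-11.518
  bounce: vy ← 0.88·11.518 = 10.136
Arc 5: start y=0.000, vy=10.136 → t=2.027, apex=5.137, x_land=91.788, impact vy=-10.136
  bounce: vy ← 0.88·10.136 = 8.920
Arc 6: start y=0.000, vy=8.920 → t=1.784, apex=3.978, x_land=104.686, impact vy=-8.920
  bounce: vy ← 0.88·8.920 = 7.849

1 2.772 14.284 20.043
2 2.975 11.061 41.550
3 2.618 8.566 60.477
4 2.304 6.633 77.132
5 2.027 5.137 91.788
6 1.784 3.978 104.686
final: 104.686 7.849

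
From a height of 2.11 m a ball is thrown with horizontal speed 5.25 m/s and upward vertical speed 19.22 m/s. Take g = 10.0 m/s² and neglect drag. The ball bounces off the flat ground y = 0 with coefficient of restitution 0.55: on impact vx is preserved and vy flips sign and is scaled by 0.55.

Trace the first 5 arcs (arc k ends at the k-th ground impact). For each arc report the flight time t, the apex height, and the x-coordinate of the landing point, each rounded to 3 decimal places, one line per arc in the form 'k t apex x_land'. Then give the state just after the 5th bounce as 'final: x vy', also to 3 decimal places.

1 3.951 20.580 20.742
2 2.232 6.226 32.458
3 1.227 1.883 38.902
4 0.675 0.570 42.446
5 0.371 0.172 44.396
final: 44.396 1.021

Arc 1: start y=2.110, vy=19.220 → t=3.951, apex=20.580, x_land=20.742, impact vy=-20.288
  bounce: vy ← 0.55·20.288 = 11.158
Arc 2: start y=0.000, vy=11.158 → t=2.232, apex=6.226, x_land=32.458, impact vy=-11.158
  bounce: vy ← 0.55·11.158 = 6.137
Arc 3: start y=0.000, vy=6.137 → t=1.227, apex=1.883, x_land=38.902, impact vy=-6.137
  bounce: vy ← 0.55·6.137 = 3.375
Arc 4: start y=0.000, vy=3.375 → t=0.675, apex=0.570, x_land=42.446, impact vy=-3.375
  bounce: vy ← 0.55·3.375 = 1.856
Arc 5: start y=0.000, vy=1.856 → t=0.371, apex=0.172, x_land=44.396, impact vy=-1.856
  bounce: vy ← 0.55·1.856 = 1.021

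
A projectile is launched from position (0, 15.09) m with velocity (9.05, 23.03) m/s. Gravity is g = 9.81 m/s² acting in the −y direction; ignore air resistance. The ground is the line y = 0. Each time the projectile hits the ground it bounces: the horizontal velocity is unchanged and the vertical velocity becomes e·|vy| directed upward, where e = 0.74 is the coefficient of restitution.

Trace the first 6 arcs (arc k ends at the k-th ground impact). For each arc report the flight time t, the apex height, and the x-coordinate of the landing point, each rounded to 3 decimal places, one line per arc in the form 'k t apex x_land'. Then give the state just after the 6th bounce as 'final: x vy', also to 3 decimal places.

1 5.278 42.123 47.767
2 4.337 23.066 87.017
3 3.209 12.631 116.063
4 2.375 6.917 137.557
5 1.757 3.788 153.462
6 1.301 2.074 165.232
final: 165.232 4.721

Arc 1: start y=15.090, vy=23.030 → t=5.278, apex=42.123, x_land=47.767, impact vy=-28.748
  bounce: vy ← 0.74·28.748 = 21.274
Arc 2: start y=0.000, vy=21.274 → t=4.337, apex=23.066, x_land=87.017, impact vy=-21.274
  bounce: vy ← 0.74·21.274 = 15.742
Arc 3: start y=0.000, vy=15.742 → t=3.209, apex=12.631, x_land=116.063, impact vy=-15.742
  bounce: vy ← 0.74·15.742 = 11.649
Arc 4: start y=0.000, vy=11.649 → t=2.375, apex=6.917, x_land=137.557, impact vy=-11.649
  bounce: vy ← 0.74·11.649 = 8.621
Arc 5: start y=0.000, vy=8.621 → t=1.757, apex=3.788, x_land=153.462, impact vy=-8.621
  bounce: vy ← 0.74·8.621 = 6.379
Arc 6: start y=0.000, vy=6.379 → t=1.301, apex=2.074, x_land=165.232, impact vy=-6.379
  bounce: vy ← 0.74·6.379 = 4.721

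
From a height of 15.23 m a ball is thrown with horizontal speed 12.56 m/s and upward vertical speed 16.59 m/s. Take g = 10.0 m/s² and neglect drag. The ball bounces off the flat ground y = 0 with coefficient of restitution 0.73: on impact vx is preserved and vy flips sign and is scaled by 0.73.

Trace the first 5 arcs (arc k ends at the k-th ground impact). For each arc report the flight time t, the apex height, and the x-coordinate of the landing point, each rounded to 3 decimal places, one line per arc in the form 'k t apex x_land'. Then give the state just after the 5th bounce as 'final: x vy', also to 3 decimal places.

1 4.067 28.991 51.081
2 3.516 15.450 95.237
3 2.566 8.233 127.471
4 1.873 4.387 151.002
5 1.368 2.338 168.180
final: 168.180 4.992

Arc 1: start y=15.230, vy=16.590 → t=4.067, apex=28.991, x_land=51.081, impact vy=-24.080
  bounce: vy ← 0.73·24.080 = 17.578
Arc 2: start y=0.000, vy=17.578 → t=3.516, apex=15.450, x_land=95.237, impact vy=-17.578
  bounce: vy ← 0.73·17.578 = 12.832
Arc 3: start y=0.000, vy=12.832 → t=2.566, apex=8.233, x_land=127.471, impact vy=-12.832
  bounce: vy ← 0.73·12.832 = 9.367
Arc 4: start y=0.000, vy=9.367 → t=1.873, apex=4.387, x_land=151.002, impact vy=-9.367
  bounce: vy ← 0.73·9.367 = 6.838
Arc 5: start y=0.000, vy=6.838 → t=1.368, apex=2.338, x_land=168.180, impact vy=-6.838
  bounce: vy ← 0.73·6.838 = 4.992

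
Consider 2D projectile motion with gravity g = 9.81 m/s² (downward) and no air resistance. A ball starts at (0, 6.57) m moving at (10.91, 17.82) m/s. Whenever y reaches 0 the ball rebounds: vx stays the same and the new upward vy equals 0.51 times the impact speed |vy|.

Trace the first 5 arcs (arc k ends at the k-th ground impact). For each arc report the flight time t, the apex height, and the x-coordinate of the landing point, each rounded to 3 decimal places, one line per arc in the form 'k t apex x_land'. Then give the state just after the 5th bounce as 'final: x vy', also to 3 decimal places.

Arc 1: start y=6.570, vy=17.820 → t=3.970, apex=22.755, x_land=43.317, impact vy=-21.130
  bounce: vy ← 0.51·21.130 = 10.776
Arc 2: start y=0.000, vy=10.776 → t=2.197, apex=5.919, x_land=67.286, impact vy=-10.776
  bounce: vy ← 0.51·10.776 = 5.496
Arc 3: start y=0.000, vy=5.496 → t=1.120, apex=1.539, x_land=79.510, impact vy=-5.496
  bounce: vy ← 0.51·5.496 = 2.803
Arc 4: start y=0.000, vy=2.803 → t=0.571, apex=0.400, x_land=85.744, impact vy=-2.803
  bounce: vy ← 0.51·2.803 = 1.429
Arc 5: start y=0.000, vy=1.429 → t=0.291, apex=0.104, x_land=88.923, impact vy=-1.429
  bounce: vy ← 0.51·1.429 = 0.729

1 3.970 22.755 43.317
2 2.197 5.919 67.286
3 1.120 1.539 79.510
4 0.571 0.400 85.744
5 0.291 0.104 88.923
final: 88.923 0.729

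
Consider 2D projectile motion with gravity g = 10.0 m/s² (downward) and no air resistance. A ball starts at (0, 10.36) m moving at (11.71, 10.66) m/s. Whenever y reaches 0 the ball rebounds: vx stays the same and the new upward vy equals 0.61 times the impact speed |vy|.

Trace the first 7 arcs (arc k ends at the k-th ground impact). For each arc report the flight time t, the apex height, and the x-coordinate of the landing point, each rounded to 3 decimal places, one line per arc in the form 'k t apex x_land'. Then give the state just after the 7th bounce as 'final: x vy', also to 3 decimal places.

1 2.857 16.042 33.458
2 2.185 5.969 59.047
3 1.333 2.221 74.656
4 0.813 0.826 84.178
5 0.496 0.308 89.986
6 0.303 0.114 93.530
7 0.185 0.043 95.691
final: 95.691 0.563

Arc 1: start y=10.360, vy=10.660 → t=2.857, apex=16.042, x_land=33.458, impact vy=-17.912
  bounce: vy ← 0.61·17.912 = 10.926
Arc 2: start y=0.000, vy=10.926 → t=2.185, apex=5.969, x_land=59.047, impact vy=-10.926
  bounce: vy ← 0.61·10.926 = 6.665
Arc 3: start y=0.000, vy=6.665 → t=1.333, apex=2.221, x_land=74.656, impact vy=-6.665
  bounce: vy ← 0.61·6.665 = 4.066
Arc 4: start y=0.000, vy=4.066 → t=0.813, apex=0.826, x_land=84.178, impact vy=-4.066
  bounce: vy ← 0.61·4.066 = 2.480
Arc 5: start y=0.000, vy=2.480 → t=0.496, apex=0.308, x_land=89.986, impact vy=-2.480
  bounce: vy ← 0.61·2.480 = 1.513
Arc 6: start y=0.000, vy=1.513 → t=0.303, apex=0.114, x_land=93.530, impact vy=-1.513
  bounce: vy ← 0.61·1.513 = 0.923
Arc 7: start y=0.000, vy=0.923 → t=0.185, apex=0.043, x_land=95.691, impact vy=-0.923
  bounce: vy ← 0.61·0.923 = 0.563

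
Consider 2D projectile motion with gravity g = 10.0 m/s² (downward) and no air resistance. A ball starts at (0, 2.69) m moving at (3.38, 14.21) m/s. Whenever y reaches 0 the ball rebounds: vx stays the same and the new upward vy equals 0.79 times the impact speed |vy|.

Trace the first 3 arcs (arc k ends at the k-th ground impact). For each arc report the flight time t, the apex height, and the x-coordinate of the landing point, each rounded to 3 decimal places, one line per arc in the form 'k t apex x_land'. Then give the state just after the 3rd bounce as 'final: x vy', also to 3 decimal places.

Arc 1: start y=2.690, vy=14.210 → t=3.020, apex=12.786, x_land=10.208, impact vy=-15.991
  bounce: vy ← 0.79·15.991 = 12.633
Arc 2: start y=0.000, vy=12.633 → t=2.527, apex=7.980, x_land=18.748, impact vy=-12.633
  bounce: vy ← 0.79·12.633 = 9.980
Arc 3: start y=0.000, vy=9.980 → t=1.996, apex=4.980, x_land=25.495, impact vy=-9.980
  bounce: vy ← 0.79·9.980 = 7.884

1 3.020 12.786 10.208
2 2.527 7.980 18.748
3 1.996 4.980 25.495
final: 25.495 7.884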